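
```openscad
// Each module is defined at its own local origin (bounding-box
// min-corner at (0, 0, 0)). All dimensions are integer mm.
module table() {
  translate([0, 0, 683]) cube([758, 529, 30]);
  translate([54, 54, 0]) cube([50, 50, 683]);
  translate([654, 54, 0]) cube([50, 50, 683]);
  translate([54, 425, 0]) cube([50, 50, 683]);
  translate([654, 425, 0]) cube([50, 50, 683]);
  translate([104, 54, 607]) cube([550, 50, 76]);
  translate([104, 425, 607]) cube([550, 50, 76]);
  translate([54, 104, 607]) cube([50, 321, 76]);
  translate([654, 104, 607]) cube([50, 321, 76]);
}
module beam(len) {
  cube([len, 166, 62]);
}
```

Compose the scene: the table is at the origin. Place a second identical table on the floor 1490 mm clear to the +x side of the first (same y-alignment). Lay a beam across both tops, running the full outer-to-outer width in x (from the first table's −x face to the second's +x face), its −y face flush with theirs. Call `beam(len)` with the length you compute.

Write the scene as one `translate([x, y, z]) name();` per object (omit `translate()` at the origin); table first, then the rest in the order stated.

table();
translate([2248, 0, 0]) table();
translate([0, 0, 713]) beam(3006);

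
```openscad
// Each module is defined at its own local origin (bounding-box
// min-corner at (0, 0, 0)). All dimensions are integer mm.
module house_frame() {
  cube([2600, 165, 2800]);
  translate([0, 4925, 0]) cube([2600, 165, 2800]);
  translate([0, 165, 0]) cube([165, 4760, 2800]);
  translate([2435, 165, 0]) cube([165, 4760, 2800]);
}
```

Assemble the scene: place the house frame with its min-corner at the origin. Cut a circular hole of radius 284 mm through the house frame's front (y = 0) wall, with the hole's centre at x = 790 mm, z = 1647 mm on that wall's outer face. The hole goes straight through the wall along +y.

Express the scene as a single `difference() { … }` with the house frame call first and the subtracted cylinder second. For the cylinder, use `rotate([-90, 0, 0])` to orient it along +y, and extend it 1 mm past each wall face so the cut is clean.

difference() {
  house_frame();
  translate([790, -1, 1647]) rotate([-90, 0, 0]) cylinder(h = 167, r = 284);
}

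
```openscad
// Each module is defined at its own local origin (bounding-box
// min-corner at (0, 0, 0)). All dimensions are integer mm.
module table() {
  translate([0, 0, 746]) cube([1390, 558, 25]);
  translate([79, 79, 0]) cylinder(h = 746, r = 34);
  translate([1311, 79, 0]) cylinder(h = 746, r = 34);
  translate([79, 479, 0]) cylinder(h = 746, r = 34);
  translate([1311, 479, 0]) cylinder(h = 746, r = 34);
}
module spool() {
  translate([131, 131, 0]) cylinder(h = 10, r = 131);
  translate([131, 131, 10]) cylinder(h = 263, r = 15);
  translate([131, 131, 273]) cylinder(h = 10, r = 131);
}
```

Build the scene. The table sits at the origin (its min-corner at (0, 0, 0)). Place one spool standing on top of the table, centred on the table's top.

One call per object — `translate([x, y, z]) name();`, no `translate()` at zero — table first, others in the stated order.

table();
translate([564, 148, 771]) spool();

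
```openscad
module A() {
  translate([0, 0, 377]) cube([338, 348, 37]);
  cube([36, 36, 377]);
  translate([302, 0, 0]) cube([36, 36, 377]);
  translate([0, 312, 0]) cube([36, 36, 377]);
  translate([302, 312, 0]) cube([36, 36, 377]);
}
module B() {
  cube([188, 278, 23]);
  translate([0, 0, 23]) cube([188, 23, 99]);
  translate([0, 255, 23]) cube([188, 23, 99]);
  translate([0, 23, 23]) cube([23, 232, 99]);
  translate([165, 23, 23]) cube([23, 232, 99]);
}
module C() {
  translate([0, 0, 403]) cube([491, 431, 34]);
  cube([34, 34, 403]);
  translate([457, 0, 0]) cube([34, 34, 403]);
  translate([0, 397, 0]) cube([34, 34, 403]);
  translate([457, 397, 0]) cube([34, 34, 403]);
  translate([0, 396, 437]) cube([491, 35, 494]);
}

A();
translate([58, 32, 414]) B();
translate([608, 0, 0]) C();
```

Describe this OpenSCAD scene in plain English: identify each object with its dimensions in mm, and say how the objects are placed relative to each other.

A is a four-legged stool. The seat is 338×348 mm, 37 mm thick, top at z = 414 mm. It stands on four square legs, each 36×36 mm in cross-section, from z = 0 to the seat underside, each flush with a corner of the seat.

B is an open-topped rectangular box: outside dimensions 188×278×122 mm, with a uniform wall and base thickness of 23 mm. The base is a full 188×278 slab on the floor; four walls sit on top of the base. The front and back walls (the −y and +y sides) span the full width; the two side walls fit between them.

C is a chair: 491×431 mm seat, 34 mm thick, top at z = 437 mm, on four 34 mm square corner legs flush with the seat edges. A 35 mm thick backrest slab spans the full seat width, extending 494 mm above the seat top, its back face flush with the seat's +y edge.

The open box is on top of the stool. The chair is on the floor beside the stool on its +x side.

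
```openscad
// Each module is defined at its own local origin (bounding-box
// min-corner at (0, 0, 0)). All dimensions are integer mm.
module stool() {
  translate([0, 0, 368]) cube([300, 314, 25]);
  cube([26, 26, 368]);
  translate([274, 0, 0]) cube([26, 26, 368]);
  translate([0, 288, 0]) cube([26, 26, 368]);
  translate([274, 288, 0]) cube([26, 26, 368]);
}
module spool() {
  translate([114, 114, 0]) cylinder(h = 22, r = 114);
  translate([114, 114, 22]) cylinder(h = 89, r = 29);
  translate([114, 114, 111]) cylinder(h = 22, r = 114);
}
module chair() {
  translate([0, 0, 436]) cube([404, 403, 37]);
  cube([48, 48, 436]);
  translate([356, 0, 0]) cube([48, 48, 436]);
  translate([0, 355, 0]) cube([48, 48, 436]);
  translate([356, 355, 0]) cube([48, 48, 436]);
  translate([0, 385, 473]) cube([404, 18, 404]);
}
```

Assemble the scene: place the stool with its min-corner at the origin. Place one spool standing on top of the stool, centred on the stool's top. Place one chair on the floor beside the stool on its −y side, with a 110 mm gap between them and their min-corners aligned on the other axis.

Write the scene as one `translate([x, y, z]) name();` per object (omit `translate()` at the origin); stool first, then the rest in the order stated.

stool();
translate([36, 43, 393]) spool();
translate([0, -513, 0]) chair();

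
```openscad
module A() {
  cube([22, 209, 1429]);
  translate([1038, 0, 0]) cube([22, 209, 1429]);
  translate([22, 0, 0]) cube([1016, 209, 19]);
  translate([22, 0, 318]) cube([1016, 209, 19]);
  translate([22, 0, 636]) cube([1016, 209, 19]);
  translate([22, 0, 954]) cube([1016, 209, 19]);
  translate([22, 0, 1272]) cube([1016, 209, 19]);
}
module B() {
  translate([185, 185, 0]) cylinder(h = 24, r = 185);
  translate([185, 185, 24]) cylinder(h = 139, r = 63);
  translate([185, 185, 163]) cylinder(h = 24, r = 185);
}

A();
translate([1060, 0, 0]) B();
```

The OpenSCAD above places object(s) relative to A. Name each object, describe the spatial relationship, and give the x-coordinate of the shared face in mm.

A is a bookshelf. B is a spool. The spool is against the bookshelf's +x side, with their −y faces flush. The x-coordinate of the shared face is 1060 mm.

The bookshelf's +x face and the spool's −x face are both at x = 1060 mm.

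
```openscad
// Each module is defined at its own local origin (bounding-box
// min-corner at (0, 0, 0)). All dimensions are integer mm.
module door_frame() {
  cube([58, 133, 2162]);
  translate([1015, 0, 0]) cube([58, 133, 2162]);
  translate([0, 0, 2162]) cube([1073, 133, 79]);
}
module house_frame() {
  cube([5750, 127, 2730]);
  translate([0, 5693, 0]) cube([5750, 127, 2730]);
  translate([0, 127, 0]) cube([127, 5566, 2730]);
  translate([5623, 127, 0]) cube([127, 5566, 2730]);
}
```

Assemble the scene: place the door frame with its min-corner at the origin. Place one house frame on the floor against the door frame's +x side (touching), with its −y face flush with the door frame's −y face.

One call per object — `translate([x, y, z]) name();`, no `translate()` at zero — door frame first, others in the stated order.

door_frame();
translate([1073, 0, 0]) house_frame();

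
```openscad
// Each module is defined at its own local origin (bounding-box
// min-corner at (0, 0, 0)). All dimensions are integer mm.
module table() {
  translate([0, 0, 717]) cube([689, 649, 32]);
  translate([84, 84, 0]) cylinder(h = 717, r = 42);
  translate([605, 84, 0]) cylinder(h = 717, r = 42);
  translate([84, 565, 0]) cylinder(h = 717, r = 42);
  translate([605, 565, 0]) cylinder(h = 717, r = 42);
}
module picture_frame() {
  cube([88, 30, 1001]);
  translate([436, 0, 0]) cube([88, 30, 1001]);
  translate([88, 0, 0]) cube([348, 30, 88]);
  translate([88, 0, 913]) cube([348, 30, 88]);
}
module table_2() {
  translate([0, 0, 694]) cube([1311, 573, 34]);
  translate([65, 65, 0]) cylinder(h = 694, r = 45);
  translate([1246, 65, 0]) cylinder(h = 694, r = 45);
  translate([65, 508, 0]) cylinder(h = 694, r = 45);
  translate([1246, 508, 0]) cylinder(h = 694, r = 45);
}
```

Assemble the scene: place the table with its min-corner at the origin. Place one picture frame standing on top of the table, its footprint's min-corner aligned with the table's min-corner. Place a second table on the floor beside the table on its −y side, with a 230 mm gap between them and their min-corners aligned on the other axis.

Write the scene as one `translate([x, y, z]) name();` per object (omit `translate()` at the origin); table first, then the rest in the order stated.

table();
translate([0, 0, 749]) picture_frame();
translate([0, -803, 0]) table_2();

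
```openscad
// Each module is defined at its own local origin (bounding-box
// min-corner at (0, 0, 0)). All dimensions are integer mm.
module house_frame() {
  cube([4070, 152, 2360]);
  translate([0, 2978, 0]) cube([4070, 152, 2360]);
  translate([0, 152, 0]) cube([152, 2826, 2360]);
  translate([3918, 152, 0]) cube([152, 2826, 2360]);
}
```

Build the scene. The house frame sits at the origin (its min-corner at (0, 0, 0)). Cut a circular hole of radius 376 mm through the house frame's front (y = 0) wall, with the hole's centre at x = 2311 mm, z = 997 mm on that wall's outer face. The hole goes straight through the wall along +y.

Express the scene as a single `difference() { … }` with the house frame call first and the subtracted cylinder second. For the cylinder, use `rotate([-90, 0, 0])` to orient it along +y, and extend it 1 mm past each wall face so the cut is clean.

difference() {
  house_frame();
  translate([2311, -1, 997]) rotate([-90, 0, 0]) cylinder(h = 154, r = 376);
}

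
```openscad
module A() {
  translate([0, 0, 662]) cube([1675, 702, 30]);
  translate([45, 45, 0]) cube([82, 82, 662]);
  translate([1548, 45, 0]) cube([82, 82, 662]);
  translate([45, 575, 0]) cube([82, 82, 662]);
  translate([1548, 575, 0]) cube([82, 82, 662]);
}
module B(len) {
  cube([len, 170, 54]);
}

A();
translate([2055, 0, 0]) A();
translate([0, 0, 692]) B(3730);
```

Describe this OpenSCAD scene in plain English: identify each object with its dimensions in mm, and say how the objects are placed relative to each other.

A is a rectangular dining table. The top is 1675×702×30 mm with its upper surface at z = 692 mm. It stands on four 82×82 mm square legs, each inset 45 mm from the nearest pair of top edges, running from the floor to the underside of the top.

B is a rectangular beam 3730 mm long (x), 170 mm deep (y), 54 mm thick (z).

The beam spans the tops of two tables placed 380 mm apart, resting at z = 692 mm.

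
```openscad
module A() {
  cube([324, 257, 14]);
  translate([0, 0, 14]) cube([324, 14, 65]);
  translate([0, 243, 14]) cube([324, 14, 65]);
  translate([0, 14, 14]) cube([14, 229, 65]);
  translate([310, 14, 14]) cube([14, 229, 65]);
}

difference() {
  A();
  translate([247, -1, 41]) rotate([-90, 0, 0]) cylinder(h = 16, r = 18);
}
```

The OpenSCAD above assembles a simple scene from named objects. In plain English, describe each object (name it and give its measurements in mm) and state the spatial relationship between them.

A is an open storage box with external size 324×257×79 mm and wall thickness 14 mm (the base is also 14 mm thick). The base covers the whole footprint; the four walls stand on the base, with the y-facing walls full-width and the x-facing walls fitting between their inner faces.

The open box has a circular hole of radius 18 mm through its front wall, centred at (x = 247, z = 41).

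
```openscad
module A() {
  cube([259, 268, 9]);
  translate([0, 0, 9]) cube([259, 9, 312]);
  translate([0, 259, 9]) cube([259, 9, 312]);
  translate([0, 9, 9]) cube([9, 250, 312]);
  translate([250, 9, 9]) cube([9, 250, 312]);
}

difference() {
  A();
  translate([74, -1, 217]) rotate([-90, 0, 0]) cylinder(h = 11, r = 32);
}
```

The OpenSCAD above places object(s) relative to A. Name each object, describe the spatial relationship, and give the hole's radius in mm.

A is an open box. The open box has a circular hole through its front wall. The hole's radius is 32 mm.

The subtracted cylinder has r = 32 mm.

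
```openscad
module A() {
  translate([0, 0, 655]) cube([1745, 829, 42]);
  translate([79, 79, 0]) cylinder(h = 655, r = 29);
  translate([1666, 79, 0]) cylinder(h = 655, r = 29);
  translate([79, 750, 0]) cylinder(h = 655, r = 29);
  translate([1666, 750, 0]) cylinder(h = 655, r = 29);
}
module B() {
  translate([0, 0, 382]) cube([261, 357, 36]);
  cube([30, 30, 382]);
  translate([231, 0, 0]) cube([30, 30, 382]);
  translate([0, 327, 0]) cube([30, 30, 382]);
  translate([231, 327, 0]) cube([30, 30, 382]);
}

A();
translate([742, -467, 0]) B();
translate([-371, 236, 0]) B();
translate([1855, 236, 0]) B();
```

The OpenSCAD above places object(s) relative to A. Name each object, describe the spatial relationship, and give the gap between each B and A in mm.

Each stool's nearest face is 110 mm from the table's bounding box.

A is a table. B is a stool. Three stools sit around the table at the −y, −x, +x sides. The gap between each stool and the table is 110 mm.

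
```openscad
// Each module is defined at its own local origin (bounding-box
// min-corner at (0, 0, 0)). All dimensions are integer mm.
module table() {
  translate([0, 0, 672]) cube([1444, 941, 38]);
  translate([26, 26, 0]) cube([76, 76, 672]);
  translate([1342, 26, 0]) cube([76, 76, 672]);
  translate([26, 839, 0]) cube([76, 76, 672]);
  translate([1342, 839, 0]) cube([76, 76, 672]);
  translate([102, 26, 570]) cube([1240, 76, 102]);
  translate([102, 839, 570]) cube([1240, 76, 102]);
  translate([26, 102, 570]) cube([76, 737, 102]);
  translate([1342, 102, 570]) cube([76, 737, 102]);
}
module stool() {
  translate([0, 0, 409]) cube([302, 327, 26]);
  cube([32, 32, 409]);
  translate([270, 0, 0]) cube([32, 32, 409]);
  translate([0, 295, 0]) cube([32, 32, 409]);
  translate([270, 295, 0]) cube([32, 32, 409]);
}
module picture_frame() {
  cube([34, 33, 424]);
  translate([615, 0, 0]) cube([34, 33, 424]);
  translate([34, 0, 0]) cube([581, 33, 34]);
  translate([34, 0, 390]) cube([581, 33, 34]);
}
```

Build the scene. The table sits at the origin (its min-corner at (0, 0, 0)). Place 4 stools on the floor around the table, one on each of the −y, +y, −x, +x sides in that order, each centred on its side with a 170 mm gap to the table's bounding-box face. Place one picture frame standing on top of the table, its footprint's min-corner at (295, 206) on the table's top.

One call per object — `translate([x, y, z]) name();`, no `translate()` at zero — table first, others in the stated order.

table();
translate([571, -497, 0]) stool();
translate([571, 1111, 0]) stool();
translate([-472, 307, 0]) stool();
translate([1614, 307, 0]) stool();
translate([295, 206, 710]) picture_frame();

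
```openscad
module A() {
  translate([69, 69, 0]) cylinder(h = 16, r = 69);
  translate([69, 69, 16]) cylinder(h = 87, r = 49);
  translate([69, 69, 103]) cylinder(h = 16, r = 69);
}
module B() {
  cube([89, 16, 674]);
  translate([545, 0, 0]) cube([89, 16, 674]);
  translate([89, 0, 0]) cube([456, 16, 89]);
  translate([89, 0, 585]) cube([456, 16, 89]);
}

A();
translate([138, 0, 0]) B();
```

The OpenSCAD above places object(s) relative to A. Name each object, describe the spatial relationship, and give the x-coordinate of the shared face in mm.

A is a spool. B is a picture frame. The picture frame is against the spool's +x side, with their −y faces flush. The x-coordinate of the shared face is 138 mm.

The spool's +x face and the picture frame's −x face are both at x = 138 mm.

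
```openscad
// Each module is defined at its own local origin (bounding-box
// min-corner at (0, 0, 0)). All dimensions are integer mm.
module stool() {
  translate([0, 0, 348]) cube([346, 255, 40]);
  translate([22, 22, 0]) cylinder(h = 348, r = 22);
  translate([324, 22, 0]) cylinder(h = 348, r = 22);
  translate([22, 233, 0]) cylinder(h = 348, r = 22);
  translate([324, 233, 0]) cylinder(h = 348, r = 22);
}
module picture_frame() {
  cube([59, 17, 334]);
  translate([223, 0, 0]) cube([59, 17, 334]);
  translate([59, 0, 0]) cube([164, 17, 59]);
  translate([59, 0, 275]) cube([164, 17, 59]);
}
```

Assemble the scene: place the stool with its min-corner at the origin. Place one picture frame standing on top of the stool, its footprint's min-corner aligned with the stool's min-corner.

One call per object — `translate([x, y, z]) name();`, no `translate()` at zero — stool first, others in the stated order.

stool();
translate([0, 0, 388]) picture_frame();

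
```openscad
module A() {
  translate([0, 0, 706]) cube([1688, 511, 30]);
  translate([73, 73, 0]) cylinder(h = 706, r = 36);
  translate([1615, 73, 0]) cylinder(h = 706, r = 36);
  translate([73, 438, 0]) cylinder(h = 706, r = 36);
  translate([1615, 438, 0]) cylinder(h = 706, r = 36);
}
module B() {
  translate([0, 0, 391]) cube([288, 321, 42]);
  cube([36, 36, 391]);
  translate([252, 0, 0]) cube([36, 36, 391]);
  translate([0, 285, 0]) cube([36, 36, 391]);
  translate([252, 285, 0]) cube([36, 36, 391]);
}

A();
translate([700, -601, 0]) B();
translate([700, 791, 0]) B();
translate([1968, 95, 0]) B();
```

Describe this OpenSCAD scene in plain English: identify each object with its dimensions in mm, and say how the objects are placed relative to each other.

A is a rectangular dining table. The top is 1688×511×30 mm with its upper surface at z = 736 mm. It stands on four round legs of 72 mm diameter, each leg's bounding box inset 37 mm from the nearest pair of top edges, running from the floor to the underside of the top.

B is a four-legged stool. The seat is a 288×321×42 mm slab whose top surface is at z = 433 mm; four square legs, each 36×36 mm in cross-section, run from the floor (z = 0) to the underside of the seat, each flush with a corner of the seat.

Three stools sit around the table at the −y, +y, +x sides.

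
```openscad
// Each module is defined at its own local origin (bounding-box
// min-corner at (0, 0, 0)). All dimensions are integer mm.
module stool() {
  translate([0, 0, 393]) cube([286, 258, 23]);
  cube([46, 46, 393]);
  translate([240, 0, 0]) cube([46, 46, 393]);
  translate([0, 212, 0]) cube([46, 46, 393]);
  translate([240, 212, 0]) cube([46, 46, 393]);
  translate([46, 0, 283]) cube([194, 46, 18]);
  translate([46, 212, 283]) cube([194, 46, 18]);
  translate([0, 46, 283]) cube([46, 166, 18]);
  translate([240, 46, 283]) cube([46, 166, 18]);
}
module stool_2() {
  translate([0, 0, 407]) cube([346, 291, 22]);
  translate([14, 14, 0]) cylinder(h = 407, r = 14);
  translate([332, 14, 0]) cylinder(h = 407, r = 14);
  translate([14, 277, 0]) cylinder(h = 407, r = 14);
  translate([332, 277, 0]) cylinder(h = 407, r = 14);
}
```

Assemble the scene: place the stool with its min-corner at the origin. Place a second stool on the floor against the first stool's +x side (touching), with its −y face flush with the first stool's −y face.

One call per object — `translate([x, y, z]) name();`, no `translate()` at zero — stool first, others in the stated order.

stool();
translate([286, 0, 0]) stool_2();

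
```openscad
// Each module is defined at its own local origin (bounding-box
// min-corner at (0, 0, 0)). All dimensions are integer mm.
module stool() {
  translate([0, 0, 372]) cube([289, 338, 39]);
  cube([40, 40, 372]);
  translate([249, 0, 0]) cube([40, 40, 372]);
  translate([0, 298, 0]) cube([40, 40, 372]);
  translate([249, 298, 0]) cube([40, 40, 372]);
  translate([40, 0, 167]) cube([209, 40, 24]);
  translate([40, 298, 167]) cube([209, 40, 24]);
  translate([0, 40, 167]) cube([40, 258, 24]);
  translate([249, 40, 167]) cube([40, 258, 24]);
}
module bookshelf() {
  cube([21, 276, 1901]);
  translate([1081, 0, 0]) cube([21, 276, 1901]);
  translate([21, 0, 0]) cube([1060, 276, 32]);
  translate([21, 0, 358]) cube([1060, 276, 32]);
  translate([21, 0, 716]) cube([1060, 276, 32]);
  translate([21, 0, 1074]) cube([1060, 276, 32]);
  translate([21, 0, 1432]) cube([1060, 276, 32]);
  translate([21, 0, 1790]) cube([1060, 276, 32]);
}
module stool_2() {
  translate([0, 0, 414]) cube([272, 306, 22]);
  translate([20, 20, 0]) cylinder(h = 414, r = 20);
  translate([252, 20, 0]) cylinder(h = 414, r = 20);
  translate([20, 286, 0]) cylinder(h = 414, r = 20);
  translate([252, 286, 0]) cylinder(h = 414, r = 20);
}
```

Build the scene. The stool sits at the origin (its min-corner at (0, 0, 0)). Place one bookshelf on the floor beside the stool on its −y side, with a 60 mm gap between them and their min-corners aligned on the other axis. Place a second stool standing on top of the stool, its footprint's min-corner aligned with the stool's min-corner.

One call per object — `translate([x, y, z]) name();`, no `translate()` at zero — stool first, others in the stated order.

stool();
translate([0, -336, 0]) bookshelf();
translate([0, 0, 411]) stool_2();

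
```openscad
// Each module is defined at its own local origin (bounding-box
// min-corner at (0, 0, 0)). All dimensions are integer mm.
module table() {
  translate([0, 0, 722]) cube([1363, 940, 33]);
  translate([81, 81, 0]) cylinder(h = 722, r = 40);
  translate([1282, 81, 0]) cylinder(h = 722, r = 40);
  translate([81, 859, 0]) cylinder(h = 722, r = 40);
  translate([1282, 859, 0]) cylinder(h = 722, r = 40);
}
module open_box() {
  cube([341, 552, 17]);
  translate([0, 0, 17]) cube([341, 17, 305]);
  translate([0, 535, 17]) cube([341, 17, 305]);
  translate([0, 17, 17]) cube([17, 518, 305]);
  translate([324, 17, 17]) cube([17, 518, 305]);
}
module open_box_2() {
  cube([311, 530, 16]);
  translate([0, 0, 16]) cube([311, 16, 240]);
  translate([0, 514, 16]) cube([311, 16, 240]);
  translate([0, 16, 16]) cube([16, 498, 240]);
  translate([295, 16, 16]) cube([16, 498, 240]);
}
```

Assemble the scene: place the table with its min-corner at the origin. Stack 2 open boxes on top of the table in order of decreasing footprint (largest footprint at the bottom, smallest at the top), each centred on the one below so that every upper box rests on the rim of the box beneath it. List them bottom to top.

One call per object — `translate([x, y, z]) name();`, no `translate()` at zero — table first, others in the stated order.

table();
translate([511, 194, 755]) open_box();
translate([526, 205, 1077]) open_box_2();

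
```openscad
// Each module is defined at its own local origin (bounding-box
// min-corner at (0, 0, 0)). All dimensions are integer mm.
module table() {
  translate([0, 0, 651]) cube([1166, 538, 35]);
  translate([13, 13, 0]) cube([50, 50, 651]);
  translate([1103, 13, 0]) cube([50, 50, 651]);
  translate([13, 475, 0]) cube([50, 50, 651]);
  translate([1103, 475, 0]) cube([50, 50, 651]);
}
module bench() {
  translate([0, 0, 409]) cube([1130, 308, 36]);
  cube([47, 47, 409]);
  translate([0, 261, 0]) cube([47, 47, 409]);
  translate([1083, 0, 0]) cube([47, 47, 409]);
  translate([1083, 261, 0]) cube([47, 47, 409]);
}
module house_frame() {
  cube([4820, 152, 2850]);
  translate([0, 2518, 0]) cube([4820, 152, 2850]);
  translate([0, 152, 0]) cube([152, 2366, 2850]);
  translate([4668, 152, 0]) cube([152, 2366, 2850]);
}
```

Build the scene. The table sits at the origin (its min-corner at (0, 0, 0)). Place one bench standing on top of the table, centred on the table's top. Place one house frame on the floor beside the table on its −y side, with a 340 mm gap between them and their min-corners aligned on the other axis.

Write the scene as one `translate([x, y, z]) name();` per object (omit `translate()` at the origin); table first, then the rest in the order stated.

table();
translate([18, 115, 686]) bench();
translate([0, -3010, 0]) house_frame();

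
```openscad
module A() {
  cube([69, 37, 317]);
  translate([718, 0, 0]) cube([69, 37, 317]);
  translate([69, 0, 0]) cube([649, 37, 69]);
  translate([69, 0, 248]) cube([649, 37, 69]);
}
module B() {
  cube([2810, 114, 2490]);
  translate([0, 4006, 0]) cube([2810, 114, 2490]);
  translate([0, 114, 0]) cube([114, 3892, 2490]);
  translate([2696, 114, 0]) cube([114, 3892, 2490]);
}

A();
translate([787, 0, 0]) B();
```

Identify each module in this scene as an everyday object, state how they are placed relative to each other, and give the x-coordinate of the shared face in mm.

A is a picture frame. B is a house frame. The house frame is against the picture frame's +x side, with their −y faces flush. The x-coordinate of the shared face is 787 mm.

The picture frame's +x face and the house frame's −x face are both at x = 787 mm.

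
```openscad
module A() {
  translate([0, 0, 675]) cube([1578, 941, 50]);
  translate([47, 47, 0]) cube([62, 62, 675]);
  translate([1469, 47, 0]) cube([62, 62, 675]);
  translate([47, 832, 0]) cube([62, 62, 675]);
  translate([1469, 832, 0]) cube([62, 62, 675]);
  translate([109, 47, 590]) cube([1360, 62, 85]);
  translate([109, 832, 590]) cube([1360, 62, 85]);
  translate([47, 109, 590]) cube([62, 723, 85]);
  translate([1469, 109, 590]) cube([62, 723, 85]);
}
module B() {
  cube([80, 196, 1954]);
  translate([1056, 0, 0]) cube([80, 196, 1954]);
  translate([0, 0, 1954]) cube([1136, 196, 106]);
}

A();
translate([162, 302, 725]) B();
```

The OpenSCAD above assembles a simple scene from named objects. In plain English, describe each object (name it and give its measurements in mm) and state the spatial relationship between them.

A is a rectangular dining table. The top is 1578×941×50 mm with its upper surface at z = 725 mm. It stands on four 62×62 mm square legs, each inset 47 mm from the nearest pair of top edges, running from the floor to the underside of the top. Four apron rails, 62 mm thick and 85 mm tall, run between adjacent legs with their top edges flush with the underside of the top and their outer faces flush with the legs' outer faces.

B is a door frame. The clear opening is 976 mm wide and 1954 mm high. Two 80 mm wide jambs, 196 mm deep, stand either side of the opening from the floor to the top of the opening. A 106 mm thick head sits across the top of both jambs, spanning the full outside width of the frame.

The door frame is on top of the table.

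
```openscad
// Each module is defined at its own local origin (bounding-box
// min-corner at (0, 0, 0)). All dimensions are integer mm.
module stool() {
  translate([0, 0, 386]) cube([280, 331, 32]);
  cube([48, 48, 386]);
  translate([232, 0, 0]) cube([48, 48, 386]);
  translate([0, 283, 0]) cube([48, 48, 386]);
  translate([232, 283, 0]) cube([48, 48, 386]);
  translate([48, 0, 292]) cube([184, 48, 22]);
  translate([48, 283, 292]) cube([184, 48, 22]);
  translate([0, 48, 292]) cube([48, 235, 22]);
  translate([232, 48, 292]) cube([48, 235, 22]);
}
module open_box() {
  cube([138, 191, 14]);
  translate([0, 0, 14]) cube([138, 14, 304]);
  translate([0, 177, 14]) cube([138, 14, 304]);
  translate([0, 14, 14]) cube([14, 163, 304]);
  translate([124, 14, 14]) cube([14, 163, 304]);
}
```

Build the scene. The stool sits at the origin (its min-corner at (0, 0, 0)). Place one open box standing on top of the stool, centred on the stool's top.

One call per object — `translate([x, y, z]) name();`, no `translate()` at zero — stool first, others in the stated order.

stool();
translate([71, 70, 418]) open_box();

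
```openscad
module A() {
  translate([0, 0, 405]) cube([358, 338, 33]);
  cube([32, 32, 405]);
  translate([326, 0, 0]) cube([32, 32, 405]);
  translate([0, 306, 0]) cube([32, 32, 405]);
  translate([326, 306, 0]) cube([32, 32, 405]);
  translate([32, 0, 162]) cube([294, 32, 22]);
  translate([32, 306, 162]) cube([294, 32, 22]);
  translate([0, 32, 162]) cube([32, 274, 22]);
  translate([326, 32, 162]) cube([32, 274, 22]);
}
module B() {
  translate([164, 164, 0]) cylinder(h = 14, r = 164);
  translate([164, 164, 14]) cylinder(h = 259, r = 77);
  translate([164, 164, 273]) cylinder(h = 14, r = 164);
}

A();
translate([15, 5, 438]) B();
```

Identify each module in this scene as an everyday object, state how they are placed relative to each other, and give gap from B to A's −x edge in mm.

The spool's min-x is at 15; the stool's min-x is 0; gap = 15 mm.

A is a stool. B is a spool. The spool is on top of the stool, centred. The gap from the spool to the stool's −x edge is 15 mm.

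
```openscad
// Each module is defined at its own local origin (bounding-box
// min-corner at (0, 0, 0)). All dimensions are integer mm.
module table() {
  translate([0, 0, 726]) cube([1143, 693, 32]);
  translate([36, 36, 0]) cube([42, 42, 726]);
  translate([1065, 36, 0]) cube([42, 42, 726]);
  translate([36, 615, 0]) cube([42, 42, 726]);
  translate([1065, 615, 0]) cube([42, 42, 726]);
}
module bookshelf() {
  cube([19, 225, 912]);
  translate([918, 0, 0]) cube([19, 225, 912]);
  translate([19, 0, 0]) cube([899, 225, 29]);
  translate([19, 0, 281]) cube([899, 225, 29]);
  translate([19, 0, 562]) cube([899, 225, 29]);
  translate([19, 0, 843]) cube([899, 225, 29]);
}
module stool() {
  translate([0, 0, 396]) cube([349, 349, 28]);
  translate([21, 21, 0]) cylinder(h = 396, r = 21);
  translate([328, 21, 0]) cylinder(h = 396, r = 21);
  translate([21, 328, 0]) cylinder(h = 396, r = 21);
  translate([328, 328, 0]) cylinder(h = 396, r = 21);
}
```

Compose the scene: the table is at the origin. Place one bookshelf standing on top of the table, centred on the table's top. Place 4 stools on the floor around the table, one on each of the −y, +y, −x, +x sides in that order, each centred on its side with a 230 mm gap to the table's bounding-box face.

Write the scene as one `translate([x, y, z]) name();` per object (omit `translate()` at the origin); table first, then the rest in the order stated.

table();
translate([103, 234, 758]) bookshelf();
translate([397, -579, 0]) stool();
translate([397, 923, 0]) stool();
translate([-579, 172, 0]) stool();
translate([1373, 172, 0]) stool();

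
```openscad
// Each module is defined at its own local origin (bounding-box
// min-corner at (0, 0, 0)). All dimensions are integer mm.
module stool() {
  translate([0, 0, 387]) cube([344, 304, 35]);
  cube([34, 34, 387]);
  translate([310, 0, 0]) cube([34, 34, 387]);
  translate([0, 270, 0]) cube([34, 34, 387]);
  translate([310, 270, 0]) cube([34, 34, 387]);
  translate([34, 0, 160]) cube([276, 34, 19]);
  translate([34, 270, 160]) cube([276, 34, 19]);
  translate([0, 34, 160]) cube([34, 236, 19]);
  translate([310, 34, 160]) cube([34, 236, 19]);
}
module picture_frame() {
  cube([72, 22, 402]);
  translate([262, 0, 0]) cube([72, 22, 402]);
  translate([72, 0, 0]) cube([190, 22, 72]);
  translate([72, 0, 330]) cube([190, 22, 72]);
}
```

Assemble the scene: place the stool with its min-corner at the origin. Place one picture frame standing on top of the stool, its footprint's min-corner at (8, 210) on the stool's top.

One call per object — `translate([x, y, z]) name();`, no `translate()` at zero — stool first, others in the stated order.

stool();
translate([8, 210, 422]) picture_frame();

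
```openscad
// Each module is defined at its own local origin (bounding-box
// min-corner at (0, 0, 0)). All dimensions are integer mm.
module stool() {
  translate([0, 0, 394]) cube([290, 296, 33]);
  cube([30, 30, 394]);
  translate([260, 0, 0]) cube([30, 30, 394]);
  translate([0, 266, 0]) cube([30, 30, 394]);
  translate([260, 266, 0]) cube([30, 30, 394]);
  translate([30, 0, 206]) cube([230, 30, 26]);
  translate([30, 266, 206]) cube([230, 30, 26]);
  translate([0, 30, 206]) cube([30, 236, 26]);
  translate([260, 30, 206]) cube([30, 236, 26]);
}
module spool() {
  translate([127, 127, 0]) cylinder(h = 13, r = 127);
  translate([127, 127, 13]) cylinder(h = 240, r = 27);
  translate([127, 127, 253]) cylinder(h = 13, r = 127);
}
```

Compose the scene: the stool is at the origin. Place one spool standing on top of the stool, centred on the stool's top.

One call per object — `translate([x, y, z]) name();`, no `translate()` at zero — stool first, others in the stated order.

stool();
translate([18, 21, 427]) spool();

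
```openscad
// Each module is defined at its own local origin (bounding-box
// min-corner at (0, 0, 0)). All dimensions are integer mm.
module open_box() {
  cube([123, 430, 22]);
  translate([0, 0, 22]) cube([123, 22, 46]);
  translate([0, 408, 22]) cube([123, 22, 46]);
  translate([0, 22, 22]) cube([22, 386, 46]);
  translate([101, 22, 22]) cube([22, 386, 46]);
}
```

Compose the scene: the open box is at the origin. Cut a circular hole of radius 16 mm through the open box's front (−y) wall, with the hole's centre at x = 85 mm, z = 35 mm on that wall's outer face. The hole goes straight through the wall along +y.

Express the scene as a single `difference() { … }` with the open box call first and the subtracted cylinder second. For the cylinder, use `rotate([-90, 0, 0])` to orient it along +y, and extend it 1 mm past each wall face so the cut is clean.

difference() {
  open_box();
  translate([85, -1, 35]) rotate([-90, 0, 0]) cylinder(h = 24, r = 16);
}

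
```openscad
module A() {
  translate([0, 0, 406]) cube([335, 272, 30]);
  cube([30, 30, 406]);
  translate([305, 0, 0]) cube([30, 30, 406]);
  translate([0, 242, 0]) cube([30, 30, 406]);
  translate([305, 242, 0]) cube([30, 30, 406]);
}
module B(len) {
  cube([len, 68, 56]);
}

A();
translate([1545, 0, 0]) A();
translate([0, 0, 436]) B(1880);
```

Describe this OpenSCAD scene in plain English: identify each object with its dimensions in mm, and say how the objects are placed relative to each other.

A is a four-legged stool. The seat is a 335×272×30 mm slab whose top surface is at z = 436 mm; four square legs, each 30×30 mm in cross-section, run from the floor (z = 0) to the underside of the seat, each flush with a corner of the seat.

B is a rectangular beam 1880 mm long (x), 68 mm deep (y), 56 mm thick (z).

The beam spans the tops of two stools placed 1210 mm apart, resting at z = 436 mm.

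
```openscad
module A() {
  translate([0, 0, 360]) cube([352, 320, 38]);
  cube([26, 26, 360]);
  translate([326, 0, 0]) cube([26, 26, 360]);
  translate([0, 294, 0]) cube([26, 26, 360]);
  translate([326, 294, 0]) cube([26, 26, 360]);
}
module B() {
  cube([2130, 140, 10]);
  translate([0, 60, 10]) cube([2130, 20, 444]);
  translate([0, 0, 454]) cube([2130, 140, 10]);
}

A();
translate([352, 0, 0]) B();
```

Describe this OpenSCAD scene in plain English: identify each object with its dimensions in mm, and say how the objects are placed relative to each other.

A is a four-legged stool. The seat is a 352×320×38 mm slab whose top surface is at z = 398 mm; four square legs, each 26×26 mm in cross-section, run from the floor (z = 0) to the underside of the seat, each flush with a corner of the seat.

B is an I-beam lying along x, 2130 mm long. Overall section height 464 mm. Two flanges 140 mm wide (y) and 10 mm thick, one on the floor and one at the top; a web 20 mm thick runs between them, centred on the flange width.

The I-beam is against the stool's +x side, with their −y faces flush.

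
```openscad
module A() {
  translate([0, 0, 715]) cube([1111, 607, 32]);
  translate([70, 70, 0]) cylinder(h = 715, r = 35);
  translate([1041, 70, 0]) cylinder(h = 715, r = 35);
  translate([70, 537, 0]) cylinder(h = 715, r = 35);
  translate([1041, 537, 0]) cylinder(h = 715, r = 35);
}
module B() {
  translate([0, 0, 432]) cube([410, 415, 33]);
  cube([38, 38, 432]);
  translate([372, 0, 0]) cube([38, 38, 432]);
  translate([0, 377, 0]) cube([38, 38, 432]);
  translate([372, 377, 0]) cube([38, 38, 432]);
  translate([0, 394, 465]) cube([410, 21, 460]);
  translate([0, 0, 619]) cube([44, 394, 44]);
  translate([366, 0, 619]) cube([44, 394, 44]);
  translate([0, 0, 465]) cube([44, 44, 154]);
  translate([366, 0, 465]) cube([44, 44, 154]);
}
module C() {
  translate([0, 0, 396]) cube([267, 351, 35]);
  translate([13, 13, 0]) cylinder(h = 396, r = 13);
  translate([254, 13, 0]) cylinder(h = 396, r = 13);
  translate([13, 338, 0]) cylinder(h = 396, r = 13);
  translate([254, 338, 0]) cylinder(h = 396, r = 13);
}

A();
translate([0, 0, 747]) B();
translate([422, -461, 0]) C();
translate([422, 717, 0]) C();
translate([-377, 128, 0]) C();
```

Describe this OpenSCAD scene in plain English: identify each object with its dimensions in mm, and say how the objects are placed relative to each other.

A is a table: top 1111 mm (x) × 607 mm (y), 32 mm thick, upper face at z = 747 mm, on four round legs of 70 mm diameter, each leg's bounding box inset 35 mm from the nearest pair of top edges, running from z = 0 to the bottom of the top.

B is a chair: 410×415 mm seat, 33 mm thick, top at z = 465 mm, on four 38 mm square corner legs flush with the seat edges. A 21 mm thick backrest slab spans the full seat width, extending 460 mm above the seat top, its back face flush with the seat's +y edge. Two armrests of 44×44 mm section run along each side from the seat's front edge to the front of the backrest, top faces 198 mm above the seat top and outer faces flush with the seat's x-edges; a 44×44 mm post under the front of each armrest stands on the seat at the front corner.

C is a four-legged stool. The seat is 267×351 mm, 35 mm thick, top at z = 431 mm. It stands on four round legs, each 26 mm in diameter, from z = 0 to the seat underside, each leg's axis is inset half a diameter from the nearest pair of seat edges (so the leg's bounding box is flush with the corner).

The chair is on top of the table. Three stools sit around the table at the −y, +y, −x sides.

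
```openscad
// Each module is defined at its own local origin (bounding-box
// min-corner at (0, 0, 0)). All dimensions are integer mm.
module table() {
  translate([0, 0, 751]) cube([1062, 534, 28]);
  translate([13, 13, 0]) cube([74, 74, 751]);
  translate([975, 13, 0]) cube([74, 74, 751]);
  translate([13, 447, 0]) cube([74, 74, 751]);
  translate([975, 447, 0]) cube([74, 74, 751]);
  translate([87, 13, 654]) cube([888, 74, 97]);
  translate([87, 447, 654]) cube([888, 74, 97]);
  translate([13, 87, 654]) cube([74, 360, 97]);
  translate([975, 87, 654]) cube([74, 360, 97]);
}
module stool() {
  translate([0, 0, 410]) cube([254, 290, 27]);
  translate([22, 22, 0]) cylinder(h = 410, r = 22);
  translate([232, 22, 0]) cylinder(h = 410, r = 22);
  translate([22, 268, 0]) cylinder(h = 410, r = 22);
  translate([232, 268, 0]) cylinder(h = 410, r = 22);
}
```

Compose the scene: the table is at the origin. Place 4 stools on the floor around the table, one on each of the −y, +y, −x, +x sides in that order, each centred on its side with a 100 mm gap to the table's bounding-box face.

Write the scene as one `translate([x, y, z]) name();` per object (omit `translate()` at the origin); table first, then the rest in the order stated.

table();
translate([404, -390, 0]) stool();
translate([404, 634, 0]) stool();
translate([-354, 122, 0]) stool();
translate([1162, 122, 0]) stool();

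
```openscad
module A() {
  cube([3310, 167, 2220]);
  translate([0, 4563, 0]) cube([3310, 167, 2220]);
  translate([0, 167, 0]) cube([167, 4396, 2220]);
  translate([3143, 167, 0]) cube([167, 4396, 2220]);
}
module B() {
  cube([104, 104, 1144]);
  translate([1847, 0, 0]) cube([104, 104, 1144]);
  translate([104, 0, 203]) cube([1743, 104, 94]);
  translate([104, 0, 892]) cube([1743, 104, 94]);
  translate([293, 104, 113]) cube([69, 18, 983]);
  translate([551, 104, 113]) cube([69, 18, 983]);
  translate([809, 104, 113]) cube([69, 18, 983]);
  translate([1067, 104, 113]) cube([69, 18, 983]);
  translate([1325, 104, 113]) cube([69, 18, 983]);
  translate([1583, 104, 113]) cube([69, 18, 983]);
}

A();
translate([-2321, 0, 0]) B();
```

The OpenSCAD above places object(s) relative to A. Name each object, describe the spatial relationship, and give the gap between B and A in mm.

The fence section's nearest face is 370 mm from the house frame's −x face.

A is a house frame. B is a fence section. The fence section is on the floor beside the house frame on its −x side. The gap between the fence section and the house frame is 370 mm.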